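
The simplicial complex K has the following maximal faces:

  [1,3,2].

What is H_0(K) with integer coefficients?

H_0 = Z.

Take the total order 1 < 2 < 3 on the vertex set. Then K (dimension 2) consists of the simplices:

  0-simplices (3): [1], [2], [3]
  1-simplices (3): [1,2], [1,3], [2,3]
  2-simplices (1): [1,2,3]

giving chain groups C_0 ≅ Z^3, C_1 ≅ Z^3, C_2 ≅ Z^1.

The boundary map ∂_1: C_1 → C_0 sends each edge [p,q] (with p < q) to q − p. For instance
  ∂[2,3] = [3] − [2].
The 3×3 boundary matrix has rank 2 and Smith normal form diag(1,1).

The boundary map ∂_2: C_2 → C_1 sends each 2-simplex [p,q,r] to [q,r] − [p,r] + [p,q]. For instance
  ∂[1,2,3] = [2,3] − [1,3] + [1,2].
The resulting 3×1 matrix has rank 1, and its Smith normal form has invariant factors (1).

Computing H_k = (kernel of ∂_k) / (image of ∂_{k+1}):

  H_0: rank C_0 − rank ∂_1 = 3 − 2 = 1, and the invariant factors of ∂_1 are all 1, so H_0 ≅ Z.

(K is a triangulation of the 2-simplex.)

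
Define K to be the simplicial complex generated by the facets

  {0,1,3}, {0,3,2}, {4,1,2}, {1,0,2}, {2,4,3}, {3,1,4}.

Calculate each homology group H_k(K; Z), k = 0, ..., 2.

H_0 ≅ Z,  H_1 = 0,  H_2 ≅ Z.

K has 5 vertices, 9 edges, 6 triangles.
rank ∂_0 = 0, rank ∂_1 = 4 ⇒ b_0 = 5 − 0 − 4 = 1; all invariant factors of ∂_1 are 1 so no torsion. So H_0 ≅ Z.
rank ∂_1 = 4, rank ∂_2 = 5 ⇒ b_1 = 9 − 4 − 5 = 0; all invariant factors of ∂_2 are 1 so no torsion. So H_1 ≅ 0.
rank ∂_2 = 5, rank ∂_3 = 0 ⇒ b_2 = 6 − 5 − 0 = 1. So H_2 ≅ Z.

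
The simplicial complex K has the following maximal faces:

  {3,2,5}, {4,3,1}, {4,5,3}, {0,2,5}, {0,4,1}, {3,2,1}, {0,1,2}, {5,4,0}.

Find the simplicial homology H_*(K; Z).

Fix the vertex order 0 < 1 < 2 < 3 < 4 < 5 and write every simplex with vertices in increasing order. Then dim K = 2 and the simplices of K are:

  0-simplices (6): [0], [1], [2], [3], [4], [5]
  1-simplices (12): [0,1], [0,2], [0,4], [0,5], [1,2], [1,3], [1,4], [2,3], [2,5], [3,4], [3,5], [4,5]
  2-simplices (8): [0,1,2], [0,1,4], [0,2,5], [0,4,5], [1,2,3], [1,3,4], [2,3,5], [3,4,5]

Hence C_0 ≅ Z^6, C_1 ≅ Z^12, C_2 ≅ Z^8.

The boundary map ∂_1: C_1 → C_0 maps an edge to its endpoints' difference, ∂[p,q] = q − p. For instance
  ∂[2,5] = [5] − [2].
The resulting 6×12 matrix has rank 5, and its Smith normal form has invariant factors (1,1,1,1,1).

The boundary map ∂_2: C_2 → C_1 sends each 2-simplex [p,q,r] to [q,r] − [p,r] + [p,q]. For instance
  ∂[2,3,5] = [3,5] − [2,5] + [2,3],
  ∂[0,1,2] = [1,2] − [0,2] + [0,1].
The 12×8 boundary matrix has rank 7 and Smith normal form diag(1,1,1,1,1,1,1).

From H_k ≅ ker(∂_k) / im(∂_{k+1}) we obtain:

  H_0: rank C_0 − rank ∂_1 = 6 − 5 = 1, and the invariant factors of ∂_1 are all 1, so H_0 ≅ Z.
  H_1: rank ker ∂_1 − rank ∂_2 = (12 − 5) − 7 = 0, and the invariant factors of ∂_2 are all 1, so H_1 ≅ 0.
  H_2: rank ker ∂_2 − rank ∂_3 = (8 − 7) − 0 = 1, and there is no ∂_3, so H_2 ≅ Z.

As a check, the Euler characteristic is 6 − 12 + 8 = 2, which agrees with 1 − 0 + 1 = 2.

H_0 ≅ Z,  H_1 = 0,  H_2 ≅ Z.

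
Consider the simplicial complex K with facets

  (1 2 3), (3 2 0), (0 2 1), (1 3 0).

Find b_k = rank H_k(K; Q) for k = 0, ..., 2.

Fix the vertex order 0 < 1 < 2 < 3 and write every simplex with vertices in increasing order. Then dim K = 2 and the simplices of K are:

  0-simplices (4): [0], [1], [2], [3]
  1-simplices (6): [0,1], [0,2], [0,3], [1,2], [1,3], [2,3]
  2-simplices (4): [0,1,2], [0,1,3], [0,2,3], [1,2,3]

so the chain groups are C_0 ≅ Z^4, C_1 ≅ Z^6, C_2 ≅ Z^4.

Boundary ∂_1: C_1 → C_0 sends each edge [p,q] (with p < q) to q − p.
The resulting 4×6 matrix has rank 3, and its Smith normal form has invariant factors (1,1,1).

The boundary map ∂_2: C_2 → C_1 maps a triangle to the signed sum of its edges. For instance
  ∂[0,2,3] = [2,3] − [0,3] + [0,2],
  ∂[0,1,3] = [1,3] − [0,3] + [0,1].
As a 6×4 matrix over Z this has rank 3, with invariant factors (1,1,1).

Now H_k = ker ∂_k / im ∂_{k+1}, so:

  H_0: rank C_0 − rank ∂_1 = 4 − 3 = 1, and the invariant factors of ∂_1 are all 1, so H_0 = Z.
  H_1: rank ker ∂_1 − rank ∂_2 = (6 − 3) − 3 = 0, and the invariant factors of ∂_2 are all 1, so H_1 = 0.
  H_2: rank ker ∂_2 − rank ∂_3 = (4 − 3) − 0 = 1, and there is no ∂_3, so H_2 = Z.

As a check, the Euler characteristic is 4 − 6 + 4 = 2, which agrees with 1 − 0 + 1 = 2.

Hence the Betti numbers are b_0 = 1, b_1 = 0, b_2 = 1.

b_0 = 1, b_1 = 0, b_2 = 1.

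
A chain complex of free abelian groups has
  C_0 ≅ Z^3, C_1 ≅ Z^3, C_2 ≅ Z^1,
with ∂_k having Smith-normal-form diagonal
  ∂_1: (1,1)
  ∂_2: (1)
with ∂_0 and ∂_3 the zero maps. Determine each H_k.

H_0: b_0 = 3 − 0 − 2 = 1; torsion from ∂_1 factors > 1: none. So H_0 ≅ Z.
H_1: b_1 = 3 − 2 − 1 = 0; torsion from ∂_2 factors > 1: none. So H_1 ≅ 0.
H_2: b_2 = 1 − 1 − 0 = 0; torsion from ∂_3 factors > 1: none. So H_2 ≅ 0.

H_0 ≅ Z,  H_1 = 0,  H_2 = 0.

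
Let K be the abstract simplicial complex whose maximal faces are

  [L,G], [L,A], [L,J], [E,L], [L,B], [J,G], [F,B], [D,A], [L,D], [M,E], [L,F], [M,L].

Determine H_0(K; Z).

H_0 = Z.

K has 9 vertices, 12 edges.
rank ∂_0 = 0, rank ∂_1 = 8 ⇒ b_0 = 9 − 0 − 8 = 1; all invariant factors of ∂_1 are 1 so no torsion. So H_0 ≅ Z.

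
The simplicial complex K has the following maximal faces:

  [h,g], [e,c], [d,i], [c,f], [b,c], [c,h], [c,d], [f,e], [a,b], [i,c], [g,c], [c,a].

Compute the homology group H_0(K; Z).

H_0 = Z.

Order the vertices as a < b < c < d < e < f < g < h < i. Listing each simplex with vertices in this order, K has dimension 1 with simplices:

  0-simplices (9): a, b, c, d, e, f, g, h, i
  1-simplices (12): ab, ac, bc, cd, ce, cf, cg, ch, ci, di, ef, gh

Hence C_0 ≅ Z^9, C_1 ≅ Z^12.

∂_1: C_1 → C_0 sends each edge [p,q] (with p < q) to q − p. For instance
  ∂ab = b − a.
As a 9×12 matrix over Z this has rank 8, with invariant factors (1,1,1,1,1,1,1,1).

Reading off H_k = ker ∂_k / im ∂_{k+1}:

  H_0: rank C_0 − rank ∂_1 = 9 − 8 = 1, and the invariant factors of ∂_1 are all 1, so H_0 ≅ Z.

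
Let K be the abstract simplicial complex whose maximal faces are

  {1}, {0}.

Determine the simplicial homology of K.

We work with the vertex ordering 0 < 1. The simplices of K, each written with vertices in increasing order, are:

  0-simplices (2): [0], [1]

so the chain groups are C_0 ≅ Z^2.

Now H_k = ker ∂_k / im ∂_{k+1}, so:

  H_0: rank C_0 − rank ∂_1 = 2 − 0 = 2, and there is no ∂_1, so H_0 ≅ Z^2.

(K is a triangulation of a set of 2 points.)

H_0 ≅ Z^2.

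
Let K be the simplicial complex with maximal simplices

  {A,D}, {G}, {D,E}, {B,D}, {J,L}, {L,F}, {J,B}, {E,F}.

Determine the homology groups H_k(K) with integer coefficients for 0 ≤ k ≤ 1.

H_0 = Z^2,  H_1 = Z.

K has 8 vertices, 7 edges.
rank ∂_0 = 0, rank ∂_1 = 6 ⇒ b_0 = 8 − 0 − 6 = 2; all invariant factors of ∂_1 are 1 so no torsion. So H_0 ≅ Z^2.
rank ∂_1 = 6, rank ∂_2 = 0 ⇒ b_1 = 7 − 6 − 0 = 1. So H_1 ≅ Z.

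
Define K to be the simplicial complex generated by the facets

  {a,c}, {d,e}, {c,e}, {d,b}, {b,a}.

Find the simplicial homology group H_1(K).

H_1 = Z.

We work with the vertex ordering a < b < c < d < e. The simplices of K, each written with vertices in increasing order, are:

  0-simplices (5): a, b, c, d, e
  1-simplices (5): ab, ac, bd, ce, de

Hence C_0 ≅ Z^5, C_1 ≅ Z^5.

∂_1: C_1 → C_0 sends each edge [p,q] (with p < q) to q − p. For instance
  ∂ab = b − a.
This gives a 5×5 integer matrix of rank 4; reducing to Smith normal form yields diagonal entries (1,1,1,1).

From H_k ≅ ker(∂_k) / im(∂_{k+1}) we obtain:

  H_1: rank ker ∂_1 − rank ∂_2 = (5 − 4) − 0 = 1, and there is no ∂_2, so H_1 ≅ Z.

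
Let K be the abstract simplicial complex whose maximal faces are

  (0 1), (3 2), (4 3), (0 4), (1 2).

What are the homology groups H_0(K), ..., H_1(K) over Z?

Take the total order 0 < 1 < 2 < 3 < 4 on the vertex set. Then K (dimension 1) consists of the simplices:

  0-simplices (5): [0], [1], [2], [3], [4]
  1-simplices (5): [0,1], [0,4], [1,2], [2,3], [3,4]

Hence C_0 ≅ Z^5, C_1 ≅ Z^5.

The boundary map ∂_1: C_1 → C_0 is given by ∂[p,q] = [q] − [p]. For instance
  ∂[3,4] = [4] − [3].
As a 5×5 matrix over Z this has rank 4, with invariant factors (1,1,1,1).

Now H_k = ker ∂_k / im ∂_{k+1}, so:

  H_0: rank C_0 − rank ∂_1 = 5 − 4 = 1, and the invariant factors of ∂_1 are all 1, so H_0 = Z.
  H_1: rank ker ∂_1 − rank ∂_2 = (5 − 4) − 0 = 1, and there is no ∂_2, so H_1 = Z.

H_0 = Z,  H_1 = Z.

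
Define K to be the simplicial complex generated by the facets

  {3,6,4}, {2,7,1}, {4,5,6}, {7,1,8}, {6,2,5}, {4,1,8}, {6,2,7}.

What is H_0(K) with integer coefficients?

H_0 = Z.

Take the total order 1 < 2 < 3 < 4 < 5 < 6 < 7 < 8 on the vertex set. Then K (dimension 2) consists of the simplices:

  0-simplices (8): [1], [2], [3], [4], [5], [6], [7], [8]
  1-simplices (15): [1,2], [1,4], [1,7], [1,8], [2,5], [2,6], [2,7], [3,4], [3,6], [4,5], [4,6], [4,8], [5,6], [6,7], [7,8]
  2-simplices (7): [1,2,7], [1,4,8], [1,7,8], [2,5,6], [2,6,7], [3,4,6], [4,5,6]

so the chain groups are C_0 ≅ Z^8, C_1 ≅ Z^15, C_2 ≅ Z^7.

The boundary map ∂_1: C_1 → C_0 maps an edge to its endpoints' difference, ∂[p,q] = q − p. For instance
  ∂[2,7] = [7] − [2].
The 8×15 boundary matrix has rank 7 and Smith normal form diag(1,1,1,1,1,1,1).

∂_2: C_2 → C_1 sends each 2-simplex [p,q,r] to [q,r] − [p,r] + [p,q]. For instance
  ∂[1,7,8] = [7,8] − [1,8] + [1,7],
  ∂[2,6,7] = [6,7] − [2,7] + [2,6].
As a 15×7 matrix over Z this has rank 7, with invariant factors (1,1,1,1,1,1,1).

From H_k ≅ ker(∂_k) / im(∂_{k+1}) we obtain:

  H_0: rank C_0 − rank ∂_1 = 8 − 7 = 1, and the invariant factors of ∂_1 are all 1, so H_0 ≅ Z.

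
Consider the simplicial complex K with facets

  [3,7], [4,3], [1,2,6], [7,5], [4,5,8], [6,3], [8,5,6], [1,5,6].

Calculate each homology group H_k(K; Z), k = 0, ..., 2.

We work with the vertex ordering 1 < 2 < 3 < 4 < 5 < 6 < 7 < 8. The simplices of K, each written with vertices in increasing order, are:

  0-simplices (8): [1], [2], [3], [4], [5], [6], [7], [8]
  1-simplices (13): [1,2], [1,5], [1,6], [2,6], [3,4], [3,6], [3,7], [4,5], [4,8], [5,6], [5,7], [5,8], [6,8]
  2-simplices (4): [1,2,6], [1,5,6], [4,5,8], [5,6,8]

giving chain groups C_0 ≅ Z^8, C_1 ≅ Z^13, C_2 ≅ Z^4.

Boundary ∂_1: C_1 → C_0 is given by ∂[p,q] = [q] − [p].
This gives a 8×13 integer matrix of rank 7; reducing to Smith normal form yields diagonal entries (1,1,1,1,1,1,1).

Boundary ∂_2: C_2 → C_1 acts by ∂[p,q,r] = [q,r] − [p,r] + [p,q]. For instance
  ∂[1,2,6] = [2,6] − [1,6] + [1,2],
  ∂[5,6,8] = [6,8] − [5,8] + [5,6].
This gives a 13×4 integer matrix of rank 4; reducing to Smith normal form yields diagonal entries (1,1,1,1).

From H_k ≅ ker(∂_k) / im(∂_{k+1}) we obtain:

  H_0: rank C_0 − rank ∂_1 = 8 − 7 = 1, and the invariant factors of ∂_1 are all 1, so H_0 ≅ Z.
  H_1: rank ker ∂_1 − rank ∂_2 = (13 − 7) − 4 = 2, and the invariant factors of ∂_2 are all 1, so H_1 ≅ Z^2.
  H_2: rank ker ∂_2 − rank ∂_3 = (4 − 4) − 0 = 0, and there is no ∂_3, so H_2 ≅ 0.

As a check, the Euler characteristic is 8 − 13 + 4 = -1, which agrees with 1 − 2 + 0 = -1.

H_0 = Z,  H_1 = Z^2,  H_2 = 0.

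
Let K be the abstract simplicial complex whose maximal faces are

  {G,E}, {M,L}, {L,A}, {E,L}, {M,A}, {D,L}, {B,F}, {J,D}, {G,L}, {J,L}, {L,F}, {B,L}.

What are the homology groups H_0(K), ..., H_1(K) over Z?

H_0 = Z,  H_1 = Z^4.

Order the vertices as A < B < D < E < F < G < J < L < M. Listing each simplex with vertices in this order, K has dimension 1 with simplices:

  0-simplices (9): A, B, D, E, F, G, J, L, M
  1-simplices (12): AL, AM, BF, BL, DJ, DL, EG, EL, FL, GL, JL, LM

so the chain groups are C_0 ≅ Z^9, C_1 ≅ Z^12.

The boundary map ∂_1: C_1 → C_0 sends each edge [p,q] (with p < q) to q − p.
As a 9×12 matrix over Z this has rank 8, with invariant factors (1,1,1,1,1,1,1,1).

Now H_k = ker ∂_k / im ∂_{k+1}, so:

  H_0: rank C_0 − rank ∂_1 = 9 − 8 = 1, and the invariant factors of ∂_1 are all 1, so H_0 = Z.
  H_1: rank ker ∂_1 − rank ∂_2 = (12 − 8) − 0 = 4, and there is no ∂_2, so H_1 = Z^4.

As a check, the Euler characteristic is 9 − 12 = -3, which agrees with 1 − 4 = -3.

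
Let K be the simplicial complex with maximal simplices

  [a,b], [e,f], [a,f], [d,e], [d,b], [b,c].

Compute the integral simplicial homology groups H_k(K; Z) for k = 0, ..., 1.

H_0 = Z,  H_1 = Z.

Take the total order a < b < c < d < e < f on the vertex set. Then K (dimension 1) consists of the simplices:

  0-simplices (6): a, b, c, d, e, f
  1-simplices (6): ab, af, bc, bd, de, ef

Hence C_0 ≅ Z^6, C_1 ≅ Z^6.

Boundary ∂_1: C_1 → C_0 maps an edge to its endpoints' difference, ∂[p,q] = q − p.
The 6×6 boundary matrix has rank 5 and Smith normal form diag(1,1,1,1,1).

Now H_k = ker ∂_k / im ∂_{k+1}, so:

  H_0: rank C_0 − rank ∂_1 = 6 − 5 = 1, and the invariant factors of ∂_1 are all 1, so H_0 ≅ Z.
  H_1: rank ker ∂_1 − rank ∂_2 = (6 − 5) − 0 = 1, and there is no ∂_2, so H_1 ≅ Z.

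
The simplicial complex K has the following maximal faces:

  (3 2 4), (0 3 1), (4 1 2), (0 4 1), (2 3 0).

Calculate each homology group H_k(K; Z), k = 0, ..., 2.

Fix the vertex order 0 < 1 < 2 < 3 < 4 and write every simplex with vertices in increasing order. Then dim K = 2 and the simplices of K are:

  0-simplices (5): [0], [1], [2], [3], [4]
  1-simplices (10): [0,1], [0,2], [0,3], [0,4], [1,2], [1,3], [1,4], [2,3], [2,4], [3,4]
  2-simplices (5): [0,1,3], [0,1,4], [0,2,3], [1,2,4], [2,3,4]

so the chain groups are C_0 ≅ Z^5, C_1 ≅ Z^10, C_2 ≅ Z^5.

∂_1: C_1 → C_0 is given by ∂[p,q] = [q] − [p]. For instance
  ∂[1,4] = [4] − [1].
As a 5×10 matrix over Z this has rank 4, with invariant factors (1,1,1,1).

Boundary ∂_2: C_2 → C_1 acts by ∂[p,q,r] = [q,r] − [p,r] + [p,q]. For instance
  ∂[2,3,4] = [3,4] − [2,4] + [2,3],
  ∂[0,1,3] = [1,3] − [0,3] + [0,1].
As a 10×5 matrix over Z this has rank 5, with invariant factors (1,1,1,1,1).

Computing H_k = (kernel of ∂_k) / (image of ∂_{k+1}):

  H_0: rank C_0 − rank ∂_1 = 5 − 4 = 1, and the invariant factors of ∂_1 are all 1, so H_0 ≅ Z.
  H_1: rank ker ∂_1 − rank ∂_2 = (10 − 4) − 5 = 1, and the invariant factors of ∂_2 are all 1, so H_1 ≅ Z.
  H_2: rank ker ∂_2 − rank ∂_3 = (5 − 5) − 0 = 0, and there is no ∂_3, so H_2 ≅ 0.

As a check, the Euler characteristic is 5 − 10 + 5 = 0, which agrees with 1 − 1 + 0 = 0.

H_0 = Z,  H_1 = Z,  H_2 = 0.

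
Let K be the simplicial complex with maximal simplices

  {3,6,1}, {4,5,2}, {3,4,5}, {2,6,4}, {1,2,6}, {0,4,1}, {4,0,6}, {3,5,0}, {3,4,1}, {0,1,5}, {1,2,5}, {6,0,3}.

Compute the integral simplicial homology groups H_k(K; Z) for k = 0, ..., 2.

Fix the vertex order 0 < 1 < 2 < 3 < 4 < 5 < 6 and write every simplex with vertices in increasing order. Then dim K = 2 and the simplices of K are:

  0-simplices (7): [0], [1], [2], [3], [4], [5], [6]
  1-simplices (18): [0,1], [0,3], [0,4], [0,5], [0,6], [1,2], [1,3], [1,4], [1,5], [1,6], [2,4], [2,5], [2,6], [3,4], [3,5], [3,6], [4,5], [4,6]
  2-simplices (12): [0,1,4], [0,1,5], [0,3,5], [0,3,6], [0,4,6], [1,2,5], [1,2,6], [1,3,4], [1,3,6], [2,4,5], [2,4,6], [3,4,5]

Hence C_0 ≅ Z^7, C_1 ≅ Z^18, C_2 ≅ Z^12.

The boundary map ∂_1: C_1 → C_0 maps an edge to its endpoints' difference, ∂[p,q] = q − p. For instance
  ∂[4,6] = [6] − [4].
This gives a 7×18 integer matrix of rank 6; reducing to Smith normal form yields diagonal entries (1,1,1,1,1,1).

The boundary map ∂_2: C_2 → C_1 sends each 2-simplex [p,q,r] to [q,r] − [p,r] + [p,q]. For instance
  ∂[0,1,5] = [1,5] − [0,5] + [0,1],
  ∂[1,3,6] = [3,6] − [1,6] + [1,3].
As a 18×12 matrix over Z this has rank 12, with invariant factors (1,1,1,1,1,1,1,1,1,1,1,2).

Computing H_k = (kernel of ∂_k) / (image of ∂_{k+1}):

  H_0: rank C_0 − rank ∂_1 = 7 − 6 = 1, and the invariant factors of ∂_1 are all 1, so H_0 ≅ Z.
  H_1: rank ker ∂_1 − rank ∂_2 = (18 − 6) − 12 = 0, and ∂_2 has invariant factor 2 > 1, so H_1 ≅ Z/2.
  H_2: rank ker ∂_2 − rank ∂_3 = (12 − 12) − 0 = 0, and there is no ∂_3, so H_2 ≅ 0.

H_0 ≅ Z,  H_1 ≅ Z/2,  H_2 = 0.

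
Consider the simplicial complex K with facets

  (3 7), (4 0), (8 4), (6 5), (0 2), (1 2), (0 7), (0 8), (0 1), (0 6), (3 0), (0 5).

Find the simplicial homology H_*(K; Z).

Take the total order 0 < 1 < 2 < 3 < 4 < 5 < 6 < 7 < 8 on the vertex set. Then K (dimension 1) consists of the simplices:

  0-simplices (9): [0], [1], [2], [3], [4], [5], [6], [7], [8]
  1-simplices (12): [0,1], [0,2], [0,3], [0,4], [0,5], [0,6], [0,7], [0,8], [1,2], [3,7], [4,8], [5,6]

Hence C_0 ≅ Z^9, C_1 ≅ Z^12.

Boundary ∂_1: C_1 → C_0 sends each edge [p,q] (with p < q) to q − p. For instance
  ∂[0,8] = [8] − [0].
The resulting 9×12 matrix has rank 8, and its Smith normal form has invariant factors (1,1,1,1,1,1,1,1).

From H_k ≅ ker(∂_k) / im(∂_{k+1}) we obtain:

  H_0: rank C_0 − rank ∂_1 = 9 − 8 = 1, and the invariant factors of ∂_1 are all 1, so H_0 = Z.
  H_1: rank ker ∂_1 − rank ∂_2 = (12 − 8) − 0 = 4, and there is no ∂_2, so H_1 = Z^4.

H_0 = Z,  H_1 = Z^4.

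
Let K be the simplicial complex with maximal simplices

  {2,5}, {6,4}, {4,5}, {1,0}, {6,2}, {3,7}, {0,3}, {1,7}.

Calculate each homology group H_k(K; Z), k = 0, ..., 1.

We work with the vertex ordering 0 < 1 < 2 < 3 < 4 < 5 < 6 < 7. The simplices of K, each written with vertices in increasing order, are:

  0-simplices (8): [0], [1], [2], [3], [4], [5], [6], [7]
  1-simplices (8): [0,1], [0,3], [1,7], [2,5], [2,6], [3,7], [4,5], [4,6]

Hence C_0 ≅ Z^8, C_1 ≅ Z^8.

The boundary map ∂_1: C_1 → C_0 is given by ∂[p,q] = [q] − [p]. For instance
  ∂[4,6] = [6] − [4].
This gives a 8×8 integer matrix of rank 6; reducing to Smith normal form yields diagonal entries (1,1,1,1,1,1).

From H_k ≅ ker(∂_k) / im(∂_{k+1}) we obtain:

  H_0: rank C_0 − rank ∂_1 = 8 − 6 = 2, and the invariant factors of ∂_1 are all 1, so H_0 = Z^2.
  H_1: rank ker ∂_1 − rank ∂_2 = (8 − 6) − 0 = 2, and there is no ∂_2, so H_1 = Z^2.

H_0 ≅ Z^2,  H_1 ≅ Z^2.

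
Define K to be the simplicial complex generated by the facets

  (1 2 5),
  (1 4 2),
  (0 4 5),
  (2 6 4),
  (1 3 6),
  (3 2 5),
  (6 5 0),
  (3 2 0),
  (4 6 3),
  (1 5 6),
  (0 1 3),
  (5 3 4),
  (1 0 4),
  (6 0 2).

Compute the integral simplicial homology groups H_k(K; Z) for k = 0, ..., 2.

H_0 = Z,  H_1 = Z^2,  H_2 = Z.

Fix the vertex order 0 < 1 < 2 < 3 < 4 < 5 < 6 and write every simplex with vertices in increasing order. Then dim K = 2 and the simplices of K are:

  0-simplices (7): [0], [1], [2], [3], [4], [5], [6]
  1-simplices (21): [0,1], [0,2], [0,3], [0,4], [0,5], [0,6], [1,2], [1,3], [1,4], [1,5], [1,6], [2,3], [2,4], [2,5], [2,6], [3,4], [3,5], [3,6], [4,5], [4,6], [5,6]
  2-simplices (14): [0,1,3], [0,1,4], [0,2,3], [0,2,6], [0,4,5], [0,5,6], [1,2,4], [1,2,5], [1,3,6], [1,5,6], [2,3,5], [2,4,6], [3,4,5], [3,4,6]

so the chain groups are C_0 ≅ Z^7, C_1 ≅ Z^21, C_2 ≅ Z^14.

Boundary ∂_1: C_1 → C_0 sends each edge [p,q] (with p < q) to q − p. For instance
  ∂[5,6] = [6] − [5].
This gives a 7×21 integer matrix of rank 6; reducing to Smith normal form yields diagonal entries (1,1,1,1,1,1).

∂_2: C_2 → C_1 acts by ∂[p,q,r] = [q,r] − [p,r] + [p,q]. For instance
  ∂[2,4,6] = [4,6] − [2,6] + [2,4],
  ∂[0,2,6] = [2,6] − [0,6] + [0,2].
This gives a 21×14 integer matrix of rank 13; reducing to Smith normal form yields diagonal entries (1,1,1,1,1,1,1,1,1,1,1,1,1).

Now H_k = ker ∂_k / im ∂_{k+1}, so:

  H_0: rank C_0 − rank ∂_1 = 7 − 6 = 1, and the invariant factors of ∂_1 are all 1, so H_0 ≅ Z.
  H_1: rank ker ∂_1 − rank ∂_2 = (21 − 6) − 13 = 2, and the invariant factors of ∂_2 are all 1, so H_1 ≅ Z^2.
  H_2: rank ker ∂_2 − rank ∂_3 = (14 − 13) − 0 = 1, and there is no ∂_3, so H_2 ≅ Z.

As a check, the Euler characteristic is 7 − 21 + 14 = 0, which agrees with 1 − 2 + 1 = 0.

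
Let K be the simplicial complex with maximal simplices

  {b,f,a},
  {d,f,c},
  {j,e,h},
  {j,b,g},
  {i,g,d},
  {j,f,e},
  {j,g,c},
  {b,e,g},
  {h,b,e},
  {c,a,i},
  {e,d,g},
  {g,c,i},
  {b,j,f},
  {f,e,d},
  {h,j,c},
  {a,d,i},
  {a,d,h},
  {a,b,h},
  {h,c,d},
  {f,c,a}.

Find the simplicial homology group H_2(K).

H_2 ≅ 0.

We work with the vertex ordering a < b < c < d < e < f < g < h < i < j. The simplices of K, each written with vertices in increasing order, are:

  0-simplices (10): a, b, c, d, e, f, g, h, i, j
  1-simplices (30): ab, ac, ad, af, ah, ai, be, bf, bg, bh, bj, cd, cf, cg, ch, ci, cj, de, df, dg, dh, di, ef, eg, eh, ej, fj, gi, gj, hj
  2-simplices (20): abf, abh, acf, aci, adh, adi, beg, beh, bfj, bgj, cdf, cdh, cgi, cgj, chj, def, deg, dgi, efj, ehj

Hence C_0 ≅ Z^10, C_1 ≅ Z^30, C_2 ≅ Z^20.

Boundary ∂_1: C_1 → C_0 sends each edge [p,q] (with p < q) to q − p. For instance
  ∂fj = j − f.
The 10×30 boundary matrix has rank 9 and Smith normal form diag(1,1,1,1,1,1,1,1,1).

Boundary ∂_2: C_2 → C_1 sends each 2-simplex [p,q,r] to [q,r] − [p,r] + [p,q]. For instance
  ∂cdf = df − cf + cd,
  ∂ehj = hj − ej + eh.
As a 30×20 matrix over Z this has rank 20, with invariant factors (1,1,1,1,1,1,1,1,1,1,1,1,1,1,1,1,1,1,1,2).

Now H_k = ker ∂_k / im ∂_{k+1}, so:

  H_2: rank ker ∂_2 − rank ∂_3 = (20 − 20) − 0 = 0, and there is no ∂_3, so H_2 = 0.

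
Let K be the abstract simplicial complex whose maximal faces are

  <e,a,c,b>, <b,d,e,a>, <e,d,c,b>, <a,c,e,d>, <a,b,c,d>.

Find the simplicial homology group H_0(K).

Take the total order a < b < c < d < e on the vertex set. Then K (dimension 3) consists of the simplices:

  0-simplices (5): a, b, c, d, e
  1-simplices (10): ab, ac, ad, ae, bc, bd, be, cd, ce, de
  2-simplices (10): abc, abd, abe, acd, ace, ade, bcd, bce, bde, cde
  3-simplices (5): abcd, abce, abde, acde, bcde

Hence C_0 ≅ Z^5, C_1 ≅ Z^10, C_2 ≅ Z^10, C_3 ≅ Z^5.

∂_1: C_1 → C_0 is given by ∂[p,q] = [q] − [p].
As a 5×10 matrix over Z this has rank 4, with invariant factors (1,1,1,1).

The boundary map ∂_2: C_2 → C_1 maps a triangle to the signed sum of its edges. For instance
  ∂ade = de − ae + ad,
  ∂cde = de − ce + cd.
As a 10×10 matrix over Z this has rank 6, with invariant factors (1,1,1,1,1,1).

The boundary map ∂_3: C_3 → C_2 sends each 3-simplex σ to the alternating sum Σ_i (−1)^i (σ with its i-th vertex removed). For instance
  ∂abce = bce − ace + abe − abc,
  ∂abcd = bcd − acd + abd − abc.
The resulting 10×5 matrix has rank 4, and its Smith normal form has invariant factors (1,1,1,1).

Computing H_k = (kernel of ∂_k) / (image of ∂_{k+1}):

  H_0: rank C_0 − rank ∂_1 = 5 − 4 = 1, and the invariant factors of ∂_1 are all 1, so H_0 ≅ Z.

(K is a triangulation of the 3-sphere S^3.)

H_0 ≅ Z.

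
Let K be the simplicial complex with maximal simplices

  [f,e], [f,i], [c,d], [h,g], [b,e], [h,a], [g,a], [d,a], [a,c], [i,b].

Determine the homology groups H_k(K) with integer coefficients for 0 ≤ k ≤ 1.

H_0 ≅ Z^2,  H_1 ≅ Z^3.

Order the vertices as a < b < c < d < e < f < g < h < i. Listing each simplex with vertices in this order, K has dimension 1 with simplices:

  0-simplices (9): a, b, c, d, e, f, g, h, i
  1-simplices (10): ac, ad, ag, ah, be, bi, cd, ef, fi, gh

giving chain groups C_0 ≅ Z^9, C_1 ≅ Z^10.

Boundary ∂_1: C_1 → C_0 maps an edge to its endpoints' difference, ∂[p,q] = q − p.
The resulting 9×10 matrix has rank 7, and its Smith normal form has invariant factors (1,1,1,1,1,1,1).

From H_k ≅ ker(∂_k) / im(∂_{k+1}) we obtain:

  H_0: rank C_0 − rank ∂_1 = 9 − 7 = 2, and the invariant factors of ∂_1 are all 1, so H_0 ≅ Z^2.
  H_1: rank ker ∂_1 − rank ∂_2 = (10 − 7) − 0 = 3, and there is no ∂_2, so H_1 ≅ Z^3.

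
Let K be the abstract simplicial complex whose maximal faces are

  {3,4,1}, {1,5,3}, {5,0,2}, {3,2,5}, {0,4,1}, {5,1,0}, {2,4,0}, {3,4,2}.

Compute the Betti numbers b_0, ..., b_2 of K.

b_0 = 1, b_1 = 0, b_2 = 1.

We work with the vertex ordering 0 < 1 < 2 < 3 < 4 < 5. The simplices of K, each written with vertices in increasing order, are:

  0-simplices (6): [0], [1], [2], [3], [4], [5]
  1-simplices (12): [0,1], [0,2], [0,4], [0,5], [1,3], [1,4], [1,5], [2,3], [2,4], [2,5], [3,4], [3,5]
  2-simplices (8): [0,1,4], [0,1,5], [0,2,4], [0,2,5], [1,3,4], [1,3,5], [2,3,4], [2,3,5]

Hence C_0 ≅ Z^6, C_1 ≅ Z^12, C_2 ≅ Z^8.

The boundary map ∂_1: C_1 → C_0 maps an edge to its endpoints' difference, ∂[p,q] = q − p. For instance
  ∂[2,4] = [4] − [2].
As a 6×12 matrix over Z this has rank 5, with invariant factors (1,1,1,1,1).

The boundary map ∂_2: C_2 → C_1 acts by ∂[p,q,r] = [q,r] − [p,r] + [p,q]. For instance
  ∂[0,2,4] = [2,4] − [0,4] + [0,2],
  ∂[1,3,5] = [3,5] − [1,5] + [1,3].
The 12×8 boundary matrix has rank 7 and Smith normal form diag(1,1,1,1,1,1,1).

From H_k ≅ ker(∂_k) / im(∂_{k+1}) we obtain:

  H_0: rank C_0 − rank ∂_1 = 6 − 5 = 1, and the invariant factors of ∂_1 are all 1, so H_0 = Z.
  H_1: rank ker ∂_1 − rank ∂_2 = (12 − 5) − 7 = 0, and the invariant factors of ∂_2 are all 1, so H_1 = 0.
  H_2: rank ker ∂_2 − rank ∂_3 = (8 − 7) − 0 = 1, and there is no ∂_3, so H_2 = Z.

Hence the Betti numbers are b_0 = 1, b_1 = 0, b_2 = 1.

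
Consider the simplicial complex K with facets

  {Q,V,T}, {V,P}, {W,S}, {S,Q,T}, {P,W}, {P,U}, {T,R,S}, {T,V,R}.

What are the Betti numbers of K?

b_0 = 1, b_1 = 1, b_2 = 0.

We work with the vertex ordering P < Q < R < S < T < U < V < W. The simplices of K, each written with vertices in increasing order, are:

  0-simplices (8): P, Q, R, S, T, U, V, W
  1-simplices (12): PU, PV, PW, QS, QT, QV, RS, RT, RV, ST, SW, TV
  2-simplices (4): QST, QTV, RST, RTV

giving chain groups C_0 ≅ Z^8, C_1 ≅ Z^12, C_2 ≅ Z^4.

Boundary ∂_1: C_1 → C_0 sends each edge [p,q] (with p < q) to q − p.
This gives a 8×12 integer matrix of rank 7; reducing to Smith normal form yields diagonal entries (1,1,1,1,1,1,1).

The boundary map ∂_2: C_2 → C_1 maps a triangle to the signed sum of its edges. For instance
  ∂RTV = TV − RV + RT,
  ∂QTV = TV − QV + QT.
The resulting 12×4 matrix has rank 4, and its Smith normal form has invariant factors (1,1,1,1).

Computing H_k = (kernel of ∂_k) / (image of ∂_{k+1}):

  H_0: rank C_0 − rank ∂_1 = 8 − 7 = 1, and the invariant factors of ∂_1 are all 1, so H_0 ≅ Z.
  H_1: rank ker ∂_1 − rank ∂_2 = (12 − 7) − 4 = 1, and the invariant factors of ∂_2 are all 1, so H_1 ≅ Z.
  H_2: rank ker ∂_2 − rank ∂_3 = (4 − 4) − 0 = 0, and there is no ∂_3, so H_2 ≅ 0.

Hence the Betti numbers are b_0 = 1, b_1 = 1, b_2 = 0.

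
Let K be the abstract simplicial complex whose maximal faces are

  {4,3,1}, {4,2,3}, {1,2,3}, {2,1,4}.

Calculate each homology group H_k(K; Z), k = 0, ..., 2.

Order the vertices as 1 < 2 < 3 < 4. Listing each simplex with vertices in this order, K has dimension 2 with simplices:

  0-simplices (4): [1], [2], [3], [4]
  1-simplices (6): [1,2], [1,3], [1,4], [2,3], [2,4], [3,4]
  2-simplices (4): [1,2,3], [1,2,4], [1,3,4], [2,3,4]

Hence C_0 ≅ Z^4, C_1 ≅ Z^6, C_2 ≅ Z^4.

∂_1: C_1 → C_0 is given by ∂[p,q] = [q] − [p].
The 4×6 boundary matrix has rank 3 and Smith normal form diag(1,1,1).

The boundary map ∂_2: C_2 → C_1 acts by ∂[p,q,r] = [q,r] − [p,r] + [p,q]. For instance
  ∂[1,2,3] = [2,3] − [1,3] + [1,2],
  ∂[2,3,4] = [3,4] − [2,4] + [2,3].
This gives a 6×4 integer matrix of rank 3; reducing to Smith normal form yields diagonal entries (1,1,1).

Now H_k = ker ∂_k / im ∂_{k+1}, so:

  H_0: rank C_0 − rank ∂_1 = 4 − 3 = 1, and the invariant factors of ∂_1 are all 1, so H_0 = Z.
  H_1: rank ker ∂_1 − rank ∂_2 = (6 − 3) − 3 = 0, and the invariant factors of ∂_2 are all 1, so H_1 = 0.
  H_2: rank ker ∂_2 − rank ∂_3 = (4 − 3) − 0 = 1, and there is no ∂_3, so H_2 = Z.

H_0 = Z,  H_1 = 0,  H_2 = Z.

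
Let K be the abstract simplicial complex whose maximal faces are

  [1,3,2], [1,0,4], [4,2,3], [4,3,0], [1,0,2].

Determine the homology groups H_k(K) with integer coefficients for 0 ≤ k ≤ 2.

Order the vertices as 0 < 1 < 2 < 3 < 4. Listing each simplex with vertices in this order, K has dimension 2 with simplices:

  0-simplices (5): [0], [1], [2], [3], [4]
  1-simplices (10): [0,1], [0,2], [0,3], [0,4], [1,2], [1,3], [1,4], [2,3], [2,4], [3,4]
  2-simplices (5): [0,1,2], [0,1,4], [0,3,4], [1,2,3], [2,3,4]

giving chain groups C_0 ≅ Z^5, C_1 ≅ Z^10, C_2 ≅ Z^5.

The boundary map ∂_1: C_1 → C_0 maps an edge to its endpoints' difference, ∂[p,q] = q − p. For instance
  ∂[0,4] = [4] − [0].
The 5×10 boundary matrix has rank 4 and Smith normal form diag(1,1,1,1).

∂_2: C_2 → C_1 maps a triangle to the signed sum of its edges. For instance
  ∂[1,2,3] = [2,3] − [1,3] + [1,2],
  ∂[0,3,4] = [3,4] − [0,4] + [0,3].
The 10×5 boundary matrix has rank 5 and Smith normal form diag(1,1,1,1,1).

Computing H_k = (kernel of ∂_k) / (image of ∂_{k+1}):

  H_0: rank C_0 − rank ∂_1 = 5 − 4 = 1, and the invariant factors of ∂_1 are all 1, so H_0 = Z.
  H_1: rank ker ∂_1 − rank ∂_2 = (10 − 4) − 5 = 1, and the invariant factors of ∂_2 are all 1, so H_1 = Z.
  H_2: rank ker ∂_2 − rank ∂_3 = (5 − 5) − 0 = 0, and there is no ∂_3, so H_2 = 0.

As a check, the Euler characteristic is 5 − 10 + 5 = 0, which agrees with 1 − 1 + 0 = 0.

H_0 ≅ Z,  H_1 ≅ Z,  H_2 = 0.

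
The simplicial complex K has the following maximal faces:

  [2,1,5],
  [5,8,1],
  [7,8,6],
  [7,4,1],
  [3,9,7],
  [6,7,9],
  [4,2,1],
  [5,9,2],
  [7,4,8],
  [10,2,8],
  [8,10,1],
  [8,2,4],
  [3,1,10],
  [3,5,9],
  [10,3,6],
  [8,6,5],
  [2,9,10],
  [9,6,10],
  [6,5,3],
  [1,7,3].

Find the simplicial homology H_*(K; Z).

Take the total order 1 < 2 < 3 < 4 < 5 < 6 < 7 < 8 < 9 < 10 on the vertex set. Then K (dimension 2) consists of the simplices:

  0-simplices (10): [1], [2], [3], [4], [5], [6], [7], [8], [9], [10]
  1-simplices (30): (30 of them)
  2-simplices (20): (20 of them)

Hence C_0 ≅ Z^10, C_1 ≅ Z^30, C_2 ≅ Z^20.

∂_1: C_1 → C_0 maps an edge to its endpoints' difference, ∂[p,q] = q − p.
As a 10×30 matrix over Z this has rank 9, with invariant factors (1,1,1,1,1,1,1,1,1).

∂_2: C_2 → C_1 sends each 2-simplex [p,q,r] to [q,r] − [p,r] + [p,q]. For instance
  ∂[1,5,8] = [5,8] − [1,8] + [1,5],
  ∂[2,5,9] = [5,9] − [2,9] + [2,5].
As a 30×20 matrix over Z this has rank 20, with invariant factors (1,1,1,1,1,1,1,1,1,1,1,1,1,1,1,1,1,1,1,2).

Reading off H_k = ker ∂_k / im ∂_{k+1}:

  H_0: rank C_0 − rank ∂_1 = 10 − 9 = 1, and the invariant factors of ∂_1 are all 1, so H_0 ≅ Z.
  H_1: rank ker ∂_1 − rank ∂_2 = (30 − 9) − 20 = 1, and ∂_2 has invariant factor 2 > 1, so H_1 ≅ Z × Z/2.
  H_2: rank ker ∂_2 − rank ∂_3 = (20 − 20) − 0 = 0, and there is no ∂_3, so H_2 ≅ 0.

(K is a triangulation of the Klein bottle.)

H_0 = Z,  H_1 = Z × Z/2,  H_2 = 0.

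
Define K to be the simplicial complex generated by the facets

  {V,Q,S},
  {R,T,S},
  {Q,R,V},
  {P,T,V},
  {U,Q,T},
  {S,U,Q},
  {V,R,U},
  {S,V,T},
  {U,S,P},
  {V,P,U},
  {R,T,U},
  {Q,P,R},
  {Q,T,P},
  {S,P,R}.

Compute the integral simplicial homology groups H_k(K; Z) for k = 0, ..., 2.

H_0 = Z,  H_1 = Z^2,  H_2 = Z.

Order the vertices as P < Q < R < S < T < U < V. Listing each simplex with vertices in this order, K has dimension 2 with simplices:

  0-simplices (7): P, Q, R, S, T, U, V
  1-simplices (21): PQ, PR, PS, PT, PU, PV, QR, QS, QT, QU, QV, RS, RT, RU, RV, ST, SU, SV, TU, TV, UV
  2-simplices (14): PQR, PQT, PRS, PSU, PTV, PUV, QRV, QSU, QSV, QTU, RST, RTU, RUV, STV

Hence C_0 ≅ Z^7, C_1 ≅ Z^21, C_2 ≅ Z^14.

Boundary ∂_1: C_1 → C_0 is given by ∂[p,q] = [q] − [p]. For instance
  ∂PQ = Q − P.
The resulting 7×21 matrix has rank 6, and its Smith normal form has invariant factors (1,1,1,1,1,1).

∂_2: C_2 → C_1 maps a triangle to the signed sum of its edges. For instance
  ∂QSV = SV − QV + QS,
  ∂PRS = RS − PS + PR.
This gives a 21×14 integer matrix of rank 13; reducing to Smith normal form yields diagonal entries (1,1,1,1,1,1,1,1,1,1,1,1,1).

Reading off H_k = ker ∂_k / im ∂_{k+1}:

  H_0: rank C_0 − rank ∂_1 = 7 − 6 = 1, and the invariant factors of ∂_1 are all 1, so H_0 ≅ Z.
  H_1: rank ker ∂_1 − rank ∂_2 = (21 − 6) − 13 = 2, and the invariant factors of ∂_2 are all 1, so H_1 ≅ Z^2.
  H_2: rank ker ∂_2 − rank ∂_3 = (14 − 13) − 0 = 1, and there is no ∂_3, so H_2 ≅ Z.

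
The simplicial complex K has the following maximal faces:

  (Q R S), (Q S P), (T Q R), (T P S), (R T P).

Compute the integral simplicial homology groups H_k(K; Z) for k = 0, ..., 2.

H_0 = Z,  H_1 = Z,  H_2 = 0.

We work with the vertex ordering P < Q < R < S < T. The simplices of K, each written with vertices in increasing order, are:

  0-simplices (5): P, Q, R, S, T
  1-simplices (10): PQ, PR, PS, PT, QR, QS, QT, RS, RT, ST
  2-simplices (5): PQS, PRT, PST, QRS, QRT

Hence C_0 ≅ Z^5, C_1 ≅ Z^10, C_2 ≅ Z^5.

Boundary ∂_1: C_1 → C_0 is given by ∂[p,q] = [q] − [p].
As a 5×10 matrix over Z this has rank 4, with invariant factors (1,1,1,1).

The boundary map ∂_2: C_2 → C_1 sends each 2-simplex [p,q,r] to [q,r] − [p,r] + [p,q]. For instance
  ∂QRS = RS − QS + QR,
  ∂QRT = RT − QT + QR.
The 10×5 boundary matrix has rank 5 and Smith normal form diag(1,1,1,1,1).

Computing H_k = (kernel of ∂_k) / (image of ∂_{k+1}):

  H_0: rank C_0 − rank ∂_1 = 5 − 4 = 1, and the invariant factors of ∂_1 are all 1, so H_0 = Z.
  H_1: rank ker ∂_1 − rank ∂_2 = (10 − 4) − 5 = 1, and the invariant factors of ∂_2 are all 1, so H_1 = Z.
  H_2: rank ker ∂_2 − rank ∂_3 = (5 − 5) − 0 = 0, and there is no ∂_3, so H_2 = 0.

As a check, the Euler characteristic is 5 − 10 + 5 = 0, which agrees with 1 − 1 + 0 = 0.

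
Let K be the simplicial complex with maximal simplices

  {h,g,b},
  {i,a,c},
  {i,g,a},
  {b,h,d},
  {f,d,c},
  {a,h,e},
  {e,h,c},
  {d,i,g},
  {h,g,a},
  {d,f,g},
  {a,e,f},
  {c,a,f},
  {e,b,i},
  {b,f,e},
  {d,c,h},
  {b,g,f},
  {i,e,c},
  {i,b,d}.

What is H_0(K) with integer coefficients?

H_0 ≅ Z.

Take the total order a < b < c < d < e < f < g < h < i on the vertex set. Then K (dimension 2) consists of the simplices:

  0-simplices (9): a, b, c, d, e, f, g, h, i
  1-simplices (27): ac, ae, af, ag, ah, ai, bd, be, bf, bg, bh, bi, cd, ce, cf, ch, ci, df, dg, dh, di, ef, eh, ei, fg, gh, gi
  2-simplices (18): acf, aci, aef, aeh, agh, agi, bdh, bdi, bef, bei, bfg, bgh, cdf, cdh, ceh, cei, dfg, dgi

Hence C_0 ≅ Z^9, C_1 ≅ Z^27, C_2 ≅ Z^18.

∂_1: C_1 → C_0 sends each edge [p,q] (with p < q) to q − p.
This gives a 9×27 integer matrix of rank 8; reducing to Smith normal form yields diagonal entries (1,1,1,1,1,1,1,1).

The boundary map ∂_2: C_2 → C_1 sends each 2-simplex [p,q,r] to [q,r] − [p,r] + [p,q]. For instance
  ∂dgi = gi − di + dg,
  ∂cdf = df − cf + cd.
This gives a 27×18 integer matrix of rank 18; reducing to Smith normal form yields diagonal entries (1,1,1,1,1,1,1,1,1,1,1,1,1,1,1,1,1,2).

Reading off H_k = ker ∂_k / im ∂_{k+1}:

  H_0: rank C_0 − rank ∂_1 = 9 − 8 = 1, and the invariant factors of ∂_1 are all 1, so H_0 ≅ Z.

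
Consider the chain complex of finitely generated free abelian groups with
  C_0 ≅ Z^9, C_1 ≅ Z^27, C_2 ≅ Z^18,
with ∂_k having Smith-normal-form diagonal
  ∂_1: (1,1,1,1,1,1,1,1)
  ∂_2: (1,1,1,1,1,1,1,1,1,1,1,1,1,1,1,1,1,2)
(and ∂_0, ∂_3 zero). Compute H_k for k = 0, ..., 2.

H_0 ≅ Z,  H_1 ≅ Z ⊕ Z/2,  H_2 = 0.

H_0: b_0 = 9 − 0 − 8 = 1; torsion from ∂_1 factors > 1: none. So H_0 ≅ Z.
H_1: b_1 = 27 − 8 − 18 = 1; torsion from ∂_2 factors > 1: [2]. So H_1 ≅ Z ⊕ Z/2.
H_2: b_2 = 18 − 18 − 0 = 0; torsion from ∂_3 factors > 1: none. So H_2 ≅ 0.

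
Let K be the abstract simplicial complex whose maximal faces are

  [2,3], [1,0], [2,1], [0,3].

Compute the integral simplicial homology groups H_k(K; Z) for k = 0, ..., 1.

H_0 = Z,  H_1 = Z.

Take the total order 0 < 1 < 2 < 3 on the vertex set. Then K (dimension 1) consists of the simplices:

  0-simplices (4): [0], [1], [2], [3]
  1-simplices (4): [0,1], [0,3], [1,2], [2,3]

Hence C_0 ≅ Z^4, C_1 ≅ Z^4.

Boundary ∂_1: C_1 → C_0 sends each edge [p,q] (with p < q) to q − p. For instance
  ∂[0,3] = [3] − [0].
This gives a 4×4 integer matrix of rank 3; reducing to Smith normal form yields diagonal entries (1,1,1).

Computing H_k = (kernel of ∂_k) / (image of ∂_{k+1}):

  H_0: rank C_0 − rank ∂_1 = 4 − 3 = 1, and the invariant factors of ∂_1 are all 1, so H_0 = Z.
  H_1: rank ker ∂_1 − rank ∂_2 = (4 − 3) − 0 = 1, and there is no ∂_2, so H_1 = Z.

As a check, the Euler characteristic is 4 − 4 = 0, which agrees with 1 − 1 = 0.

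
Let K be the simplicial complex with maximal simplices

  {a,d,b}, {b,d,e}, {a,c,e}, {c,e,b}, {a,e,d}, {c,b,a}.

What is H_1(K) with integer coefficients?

H_1 ≅ 0.

We work with the vertex ordering a < b < c < d < e. The simplices of K, each written with vertices in increasing order, are:

  0-simplices (5): a, b, c, d, e
  1-simplices (9): ab, ac, ad, ae, bc, bd, be, ce, de
  2-simplices (6): abc, abd, ace, ade, bce, bde

Hence C_0 ≅ Z^5, C_1 ≅ Z^9, C_2 ≅ Z^6.

Boundary ∂_1: C_1 → C_0 maps an edge to its endpoints' difference, ∂[p,q] = q − p. For instance
  ∂ce = e − c.
As a 5×9 matrix over Z this has rank 4, with invariant factors (1,1,1,1).

∂_2: C_2 → C_1 sends each 2-simplex [p,q,r] to [q,r] − [p,r] + [p,q]. For instance
  ∂ace = ce − ae + ac,
  ∂ade = de − ae + ad.
The resulting 9×6 matrix has rank 5, and its Smith normal form has invariant factors (1,1,1,1,1).

Now H_k = ker ∂_k / im ∂_{k+1}, so:

  H_1: rank ker ∂_1 − rank ∂_2 = (9 − 4) − 5 = 0, and the invariant factors of ∂_2 are all 1, so H_1 ≅ 0.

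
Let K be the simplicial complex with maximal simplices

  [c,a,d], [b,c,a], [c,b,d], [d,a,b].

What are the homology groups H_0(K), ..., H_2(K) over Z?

H_0 ≅ Z,  H_1 = 0,  H_2 ≅ Z.

K has 4 vertices, 6 edges, 4 triangles.
rank ∂_0 = 0, rank ∂_1 = 3 ⇒ b_0 = 4 − 0 − 3 = 1; all invariant factors of ∂_1 are 1 so no torsion. So H_0 ≅ Z.
rank ∂_1 = 3, rank ∂_2 = 3 ⇒ b_1 = 6 − 3 − 3 = 0; all invariant factors of ∂_2 are 1 so no torsion. So H_1 ≅ 0.
rank ∂_2 = 3, rank ∂_3 = 0 ⇒ b_2 = 4 − 3 − 0 = 1. So H_2 ≅ Z.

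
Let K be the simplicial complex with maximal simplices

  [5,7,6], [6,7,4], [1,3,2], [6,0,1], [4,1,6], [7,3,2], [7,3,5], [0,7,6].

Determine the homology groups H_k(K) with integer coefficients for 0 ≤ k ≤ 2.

Order the vertices as 0 < 1 < 2 < 3 < 4 < 5 < 6 < 7. Listing each simplex with vertices in this order, K has dimension 2 with simplices:

  0-simplices (8): [0], [1], [2], [3], [4], [5], [6], [7]
  1-simplices (16): [0,1], [0,6], [0,7], [1,2], [1,3], [1,4], [1,6], [2,3], [2,7], [3,5], [3,7], [4,6], [4,7], [5,6], [5,7], [6,7]
  2-simplices (8): [0,1,6], [0,6,7], [1,2,3], [1,4,6], [2,3,7], [3,5,7], [4,6,7], [5,6,7]

Hence C_0 ≅ Z^8, C_1 ≅ Z^16, C_2 ≅ Z^8.

Boundary ∂_1: C_1 → C_0 is given by ∂[p,q] = [q] − [p]. For instance
  ∂[3,7] = [7] − [3].
This gives a 8×16 integer matrix of rank 7; reducing to Smith normal form yields diagonal entries (1,1,1,1,1,1,1).

Boundary ∂_2: C_2 → C_1 maps a triangle to the signed sum of its edges. For instance
  ∂[3,5,7] = [5,7] − [3,7] + [3,5],
  ∂[5,6,7] = [6,7] − [5,7] + [5,6].
The 16×8 boundary matrix has rank 8 and Smith normal form diag(1,1,1,1,1,1,1,1).

Reading off H_k = ker ∂_k / im ∂_{k+1}:

  H_0: rank C_0 − rank ∂_1 = 8 − 7 = 1, and the invariant factors of ∂_1 are all 1, so H_0 = Z.
  H_1: rank ker ∂_1 − rank ∂_2 = (16 − 7) − 8 = 1, and the invariant factors of ∂_2 are all 1, so H_1 = Z.
  H_2: rank ker ∂_2 − rank ∂_3 = (8 − 8) − 0 = 0, and there is no ∂_3, so H_2 = 0.

H_0 ≅ Z,  H_1 ≅ Z,  H_2 = 0.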